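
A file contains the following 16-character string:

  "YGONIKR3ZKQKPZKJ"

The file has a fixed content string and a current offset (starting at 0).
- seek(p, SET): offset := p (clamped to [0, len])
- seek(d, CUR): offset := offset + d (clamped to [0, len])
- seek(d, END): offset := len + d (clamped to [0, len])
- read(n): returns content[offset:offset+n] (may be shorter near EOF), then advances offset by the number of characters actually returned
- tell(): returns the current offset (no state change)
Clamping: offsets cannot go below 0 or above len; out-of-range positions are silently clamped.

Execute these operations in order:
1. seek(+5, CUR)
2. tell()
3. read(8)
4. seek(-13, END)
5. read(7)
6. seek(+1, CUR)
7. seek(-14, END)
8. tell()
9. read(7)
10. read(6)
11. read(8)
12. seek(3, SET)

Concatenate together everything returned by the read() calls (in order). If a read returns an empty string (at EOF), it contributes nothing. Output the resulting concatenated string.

After 1 (seek(+5, CUR)): offset=5
After 2 (tell()): offset=5
After 3 (read(8)): returned 'KR3ZKQKP', offset=13
After 4 (seek(-13, END)): offset=3
After 5 (read(7)): returned 'NIKR3ZK', offset=10
After 6 (seek(+1, CUR)): offset=11
After 7 (seek(-14, END)): offset=2
After 8 (tell()): offset=2
After 9 (read(7)): returned 'ONIKR3Z', offset=9
After 10 (read(6)): returned 'KQKPZK', offset=15
After 11 (read(8)): returned 'J', offset=16
After 12 (seek(3, SET)): offset=3

Answer: KR3ZKQKPNIKR3ZKONIKR3ZKQKPZKJ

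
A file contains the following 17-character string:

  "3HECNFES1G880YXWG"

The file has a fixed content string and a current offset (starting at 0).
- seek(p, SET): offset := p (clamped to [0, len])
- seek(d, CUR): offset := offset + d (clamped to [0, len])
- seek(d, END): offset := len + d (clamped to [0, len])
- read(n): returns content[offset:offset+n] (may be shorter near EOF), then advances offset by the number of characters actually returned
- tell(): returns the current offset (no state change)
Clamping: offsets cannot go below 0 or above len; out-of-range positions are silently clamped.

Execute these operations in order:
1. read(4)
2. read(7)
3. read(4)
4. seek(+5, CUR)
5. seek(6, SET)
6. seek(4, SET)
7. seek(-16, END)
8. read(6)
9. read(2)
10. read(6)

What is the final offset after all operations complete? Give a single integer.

After 1 (read(4)): returned '3HEC', offset=4
After 2 (read(7)): returned 'NFES1G8', offset=11
After 3 (read(4)): returned '80YX', offset=15
After 4 (seek(+5, CUR)): offset=17
After 5 (seek(6, SET)): offset=6
After 6 (seek(4, SET)): offset=4
After 7 (seek(-16, END)): offset=1
After 8 (read(6)): returned 'HECNFE', offset=7
After 9 (read(2)): returned 'S1', offset=9
After 10 (read(6)): returned 'G880YX', offset=15

Answer: 15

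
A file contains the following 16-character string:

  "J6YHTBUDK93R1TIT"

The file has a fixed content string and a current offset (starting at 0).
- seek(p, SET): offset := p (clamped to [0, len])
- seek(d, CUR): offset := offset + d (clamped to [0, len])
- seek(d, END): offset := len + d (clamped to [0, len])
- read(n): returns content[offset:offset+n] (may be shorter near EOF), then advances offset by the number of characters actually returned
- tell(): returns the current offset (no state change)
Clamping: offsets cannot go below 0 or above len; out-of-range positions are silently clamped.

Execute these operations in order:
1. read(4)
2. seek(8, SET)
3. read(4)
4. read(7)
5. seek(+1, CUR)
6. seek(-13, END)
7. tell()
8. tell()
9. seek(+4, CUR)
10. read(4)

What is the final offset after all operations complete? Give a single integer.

Answer: 11

Derivation:
After 1 (read(4)): returned 'J6YH', offset=4
After 2 (seek(8, SET)): offset=8
After 3 (read(4)): returned 'K93R', offset=12
After 4 (read(7)): returned '1TIT', offset=16
After 5 (seek(+1, CUR)): offset=16
After 6 (seek(-13, END)): offset=3
After 7 (tell()): offset=3
After 8 (tell()): offset=3
After 9 (seek(+4, CUR)): offset=7
After 10 (read(4)): returned 'DK93', offset=11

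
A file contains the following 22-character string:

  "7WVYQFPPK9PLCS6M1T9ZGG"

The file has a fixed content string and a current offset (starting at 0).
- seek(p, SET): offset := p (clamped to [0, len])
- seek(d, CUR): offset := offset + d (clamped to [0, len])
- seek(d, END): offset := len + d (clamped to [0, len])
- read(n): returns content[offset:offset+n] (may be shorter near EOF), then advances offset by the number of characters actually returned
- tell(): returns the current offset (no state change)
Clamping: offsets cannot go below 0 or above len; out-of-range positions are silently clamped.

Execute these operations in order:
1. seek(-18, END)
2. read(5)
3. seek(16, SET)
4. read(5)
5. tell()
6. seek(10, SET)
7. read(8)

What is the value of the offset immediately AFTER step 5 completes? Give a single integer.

Answer: 21

Derivation:
After 1 (seek(-18, END)): offset=4
After 2 (read(5)): returned 'QFPPK', offset=9
After 3 (seek(16, SET)): offset=16
After 4 (read(5)): returned '1T9ZG', offset=21
After 5 (tell()): offset=21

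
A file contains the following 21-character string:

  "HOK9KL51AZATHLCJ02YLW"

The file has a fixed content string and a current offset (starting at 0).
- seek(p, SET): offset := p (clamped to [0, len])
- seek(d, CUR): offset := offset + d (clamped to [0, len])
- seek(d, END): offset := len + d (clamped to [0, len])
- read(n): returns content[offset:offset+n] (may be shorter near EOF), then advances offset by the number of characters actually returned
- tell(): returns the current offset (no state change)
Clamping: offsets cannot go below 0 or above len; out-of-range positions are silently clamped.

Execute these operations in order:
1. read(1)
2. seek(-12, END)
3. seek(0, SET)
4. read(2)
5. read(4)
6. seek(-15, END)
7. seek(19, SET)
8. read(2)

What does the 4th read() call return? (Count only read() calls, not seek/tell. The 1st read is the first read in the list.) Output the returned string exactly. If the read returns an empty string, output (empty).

After 1 (read(1)): returned 'H', offset=1
After 2 (seek(-12, END)): offset=9
After 3 (seek(0, SET)): offset=0
After 4 (read(2)): returned 'HO', offset=2
After 5 (read(4)): returned 'K9KL', offset=6
After 6 (seek(-15, END)): offset=6
After 7 (seek(19, SET)): offset=19
After 8 (read(2)): returned 'LW', offset=21

Answer: LW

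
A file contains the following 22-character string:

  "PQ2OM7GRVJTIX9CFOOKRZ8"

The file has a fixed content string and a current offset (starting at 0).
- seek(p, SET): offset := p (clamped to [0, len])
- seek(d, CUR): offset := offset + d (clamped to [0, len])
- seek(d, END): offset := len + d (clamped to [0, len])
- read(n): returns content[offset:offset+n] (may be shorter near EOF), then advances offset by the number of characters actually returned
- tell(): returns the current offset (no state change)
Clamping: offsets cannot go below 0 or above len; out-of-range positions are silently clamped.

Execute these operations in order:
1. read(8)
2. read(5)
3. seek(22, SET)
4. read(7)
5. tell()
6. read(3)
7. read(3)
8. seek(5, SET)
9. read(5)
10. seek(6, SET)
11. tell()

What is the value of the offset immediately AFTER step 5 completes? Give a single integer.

Answer: 22

Derivation:
After 1 (read(8)): returned 'PQ2OM7GR', offset=8
After 2 (read(5)): returned 'VJTIX', offset=13
After 3 (seek(22, SET)): offset=22
After 4 (read(7)): returned '', offset=22
After 5 (tell()): offset=22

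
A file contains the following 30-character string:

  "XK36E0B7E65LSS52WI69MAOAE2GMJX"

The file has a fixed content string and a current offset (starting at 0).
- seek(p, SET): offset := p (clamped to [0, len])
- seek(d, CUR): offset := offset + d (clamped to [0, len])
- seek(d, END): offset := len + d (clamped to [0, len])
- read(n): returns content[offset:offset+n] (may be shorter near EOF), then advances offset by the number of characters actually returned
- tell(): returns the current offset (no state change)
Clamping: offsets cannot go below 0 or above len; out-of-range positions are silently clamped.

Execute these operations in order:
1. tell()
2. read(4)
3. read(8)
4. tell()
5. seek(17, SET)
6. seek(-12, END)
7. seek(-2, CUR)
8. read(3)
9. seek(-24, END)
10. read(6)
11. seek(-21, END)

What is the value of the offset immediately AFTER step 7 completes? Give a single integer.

Answer: 16

Derivation:
After 1 (tell()): offset=0
After 2 (read(4)): returned 'XK36', offset=4
After 3 (read(8)): returned 'E0B7E65L', offset=12
After 4 (tell()): offset=12
After 5 (seek(17, SET)): offset=17
After 6 (seek(-12, END)): offset=18
After 7 (seek(-2, CUR)): offset=16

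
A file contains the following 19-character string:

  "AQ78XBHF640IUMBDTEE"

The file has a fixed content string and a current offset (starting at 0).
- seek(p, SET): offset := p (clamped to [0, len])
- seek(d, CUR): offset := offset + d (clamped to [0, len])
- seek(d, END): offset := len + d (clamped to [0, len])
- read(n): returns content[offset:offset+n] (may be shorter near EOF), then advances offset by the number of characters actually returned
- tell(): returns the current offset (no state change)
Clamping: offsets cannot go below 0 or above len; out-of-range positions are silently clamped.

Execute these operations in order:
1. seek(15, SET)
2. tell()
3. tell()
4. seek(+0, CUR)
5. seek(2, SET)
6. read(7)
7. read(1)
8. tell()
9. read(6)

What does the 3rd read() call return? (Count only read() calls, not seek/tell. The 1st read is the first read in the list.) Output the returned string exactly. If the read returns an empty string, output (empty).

Answer: 0IUMBD

Derivation:
After 1 (seek(15, SET)): offset=15
After 2 (tell()): offset=15
After 3 (tell()): offset=15
After 4 (seek(+0, CUR)): offset=15
After 5 (seek(2, SET)): offset=2
After 6 (read(7)): returned '78XBHF6', offset=9
After 7 (read(1)): returned '4', offset=10
After 8 (tell()): offset=10
After 9 (read(6)): returned '0IUMBD', offset=16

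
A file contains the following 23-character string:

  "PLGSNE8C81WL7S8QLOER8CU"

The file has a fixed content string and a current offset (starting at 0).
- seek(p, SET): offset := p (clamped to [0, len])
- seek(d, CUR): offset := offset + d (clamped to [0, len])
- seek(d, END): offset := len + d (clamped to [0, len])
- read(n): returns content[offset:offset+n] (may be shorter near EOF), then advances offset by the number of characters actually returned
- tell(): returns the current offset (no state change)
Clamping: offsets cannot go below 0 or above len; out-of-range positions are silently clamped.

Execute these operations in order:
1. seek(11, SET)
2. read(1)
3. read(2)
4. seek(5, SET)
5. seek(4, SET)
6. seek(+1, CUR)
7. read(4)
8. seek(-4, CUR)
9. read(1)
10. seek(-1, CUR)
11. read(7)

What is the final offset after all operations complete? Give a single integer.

After 1 (seek(11, SET)): offset=11
After 2 (read(1)): returned 'L', offset=12
After 3 (read(2)): returned '7S', offset=14
After 4 (seek(5, SET)): offset=5
After 5 (seek(4, SET)): offset=4
After 6 (seek(+1, CUR)): offset=5
After 7 (read(4)): returned 'E8C8', offset=9
After 8 (seek(-4, CUR)): offset=5
After 9 (read(1)): returned 'E', offset=6
After 10 (seek(-1, CUR)): offset=5
After 11 (read(7)): returned 'E8C81WL', offset=12

Answer: 12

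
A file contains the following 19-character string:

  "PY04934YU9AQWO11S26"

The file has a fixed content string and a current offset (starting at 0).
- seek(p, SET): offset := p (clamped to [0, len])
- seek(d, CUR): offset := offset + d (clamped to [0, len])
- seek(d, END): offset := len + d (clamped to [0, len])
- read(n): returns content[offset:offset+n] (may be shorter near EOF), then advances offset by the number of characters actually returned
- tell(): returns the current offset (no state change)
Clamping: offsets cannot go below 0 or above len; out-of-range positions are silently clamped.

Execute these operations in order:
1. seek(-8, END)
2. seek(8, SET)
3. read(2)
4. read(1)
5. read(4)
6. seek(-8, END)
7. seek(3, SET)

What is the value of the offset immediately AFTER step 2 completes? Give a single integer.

After 1 (seek(-8, END)): offset=11
After 2 (seek(8, SET)): offset=8

Answer: 8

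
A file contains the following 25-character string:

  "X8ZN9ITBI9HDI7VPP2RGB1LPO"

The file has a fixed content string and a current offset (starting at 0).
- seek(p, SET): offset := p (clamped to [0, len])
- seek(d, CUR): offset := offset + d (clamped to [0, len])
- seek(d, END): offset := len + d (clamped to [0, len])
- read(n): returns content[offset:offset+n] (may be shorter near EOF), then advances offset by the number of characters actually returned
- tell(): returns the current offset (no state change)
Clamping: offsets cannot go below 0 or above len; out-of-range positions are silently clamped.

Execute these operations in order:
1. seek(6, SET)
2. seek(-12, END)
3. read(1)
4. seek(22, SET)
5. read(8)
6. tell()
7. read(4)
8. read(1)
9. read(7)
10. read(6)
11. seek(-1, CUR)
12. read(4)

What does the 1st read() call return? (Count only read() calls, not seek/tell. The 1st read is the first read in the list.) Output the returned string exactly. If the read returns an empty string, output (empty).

Answer: 7

Derivation:
After 1 (seek(6, SET)): offset=6
After 2 (seek(-12, END)): offset=13
After 3 (read(1)): returned '7', offset=14
After 4 (seek(22, SET)): offset=22
After 5 (read(8)): returned 'LPO', offset=25
After 6 (tell()): offset=25
After 7 (read(4)): returned '', offset=25
After 8 (read(1)): returned '', offset=25
After 9 (read(7)): returned '', offset=25
After 10 (read(6)): returned '', offset=25
After 11 (seek(-1, CUR)): offset=24
After 12 (read(4)): returned 'O', offset=25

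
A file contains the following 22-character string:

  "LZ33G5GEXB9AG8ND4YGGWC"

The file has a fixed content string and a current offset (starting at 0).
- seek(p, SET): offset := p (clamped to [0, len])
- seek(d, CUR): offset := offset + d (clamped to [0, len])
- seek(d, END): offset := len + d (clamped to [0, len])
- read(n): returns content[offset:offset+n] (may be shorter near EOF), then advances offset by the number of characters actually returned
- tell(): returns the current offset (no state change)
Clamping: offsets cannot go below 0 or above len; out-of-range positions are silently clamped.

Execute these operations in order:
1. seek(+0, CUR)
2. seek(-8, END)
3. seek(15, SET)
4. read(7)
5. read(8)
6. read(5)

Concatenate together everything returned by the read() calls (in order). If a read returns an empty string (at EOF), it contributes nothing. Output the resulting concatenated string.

Answer: D4YGGWC

Derivation:
After 1 (seek(+0, CUR)): offset=0
After 2 (seek(-8, END)): offset=14
After 3 (seek(15, SET)): offset=15
After 4 (read(7)): returned 'D4YGGWC', offset=22
After 5 (read(8)): returned '', offset=22
After 6 (read(5)): returned '', offset=22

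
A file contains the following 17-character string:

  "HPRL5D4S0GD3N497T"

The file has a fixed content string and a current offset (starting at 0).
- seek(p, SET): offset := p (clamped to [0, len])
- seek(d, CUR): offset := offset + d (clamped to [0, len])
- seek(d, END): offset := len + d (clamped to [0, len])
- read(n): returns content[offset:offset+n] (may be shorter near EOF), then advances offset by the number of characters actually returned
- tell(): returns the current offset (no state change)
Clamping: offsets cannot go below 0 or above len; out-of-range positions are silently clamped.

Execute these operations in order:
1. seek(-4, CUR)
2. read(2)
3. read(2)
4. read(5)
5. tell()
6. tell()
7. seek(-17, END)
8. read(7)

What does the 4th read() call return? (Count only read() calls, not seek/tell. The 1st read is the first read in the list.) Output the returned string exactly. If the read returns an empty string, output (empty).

After 1 (seek(-4, CUR)): offset=0
After 2 (read(2)): returned 'HP', offset=2
After 3 (read(2)): returned 'RL', offset=4
After 4 (read(5)): returned '5D4S0', offset=9
After 5 (tell()): offset=9
After 6 (tell()): offset=9
After 7 (seek(-17, END)): offset=0
After 8 (read(7)): returned 'HPRL5D4', offset=7

Answer: HPRL5D4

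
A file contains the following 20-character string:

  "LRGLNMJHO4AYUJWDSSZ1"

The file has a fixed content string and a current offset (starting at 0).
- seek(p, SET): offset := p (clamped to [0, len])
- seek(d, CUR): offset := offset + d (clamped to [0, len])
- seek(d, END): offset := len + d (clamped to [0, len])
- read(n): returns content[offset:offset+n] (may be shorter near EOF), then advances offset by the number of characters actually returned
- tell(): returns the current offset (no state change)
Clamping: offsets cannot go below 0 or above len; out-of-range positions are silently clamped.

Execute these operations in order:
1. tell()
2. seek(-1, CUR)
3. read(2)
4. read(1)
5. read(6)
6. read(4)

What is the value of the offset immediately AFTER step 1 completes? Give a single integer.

Answer: 0

Derivation:
After 1 (tell()): offset=0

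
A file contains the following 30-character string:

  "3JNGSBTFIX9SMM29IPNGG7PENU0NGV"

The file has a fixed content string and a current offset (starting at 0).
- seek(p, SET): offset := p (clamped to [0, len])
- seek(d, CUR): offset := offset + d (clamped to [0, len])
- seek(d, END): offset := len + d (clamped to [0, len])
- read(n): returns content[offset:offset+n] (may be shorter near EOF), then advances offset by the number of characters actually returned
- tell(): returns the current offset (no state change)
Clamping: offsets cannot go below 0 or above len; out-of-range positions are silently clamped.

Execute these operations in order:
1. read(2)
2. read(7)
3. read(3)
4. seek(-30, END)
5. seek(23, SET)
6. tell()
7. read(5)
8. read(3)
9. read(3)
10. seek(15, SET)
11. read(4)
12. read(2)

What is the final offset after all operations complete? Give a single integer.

After 1 (read(2)): returned '3J', offset=2
After 2 (read(7)): returned 'NGSBTFI', offset=9
After 3 (read(3)): returned 'X9S', offset=12
After 4 (seek(-30, END)): offset=0
After 5 (seek(23, SET)): offset=23
After 6 (tell()): offset=23
After 7 (read(5)): returned 'ENU0N', offset=28
After 8 (read(3)): returned 'GV', offset=30
After 9 (read(3)): returned '', offset=30
After 10 (seek(15, SET)): offset=15
After 11 (read(4)): returned '9IPN', offset=19
After 12 (read(2)): returned 'GG', offset=21

Answer: 21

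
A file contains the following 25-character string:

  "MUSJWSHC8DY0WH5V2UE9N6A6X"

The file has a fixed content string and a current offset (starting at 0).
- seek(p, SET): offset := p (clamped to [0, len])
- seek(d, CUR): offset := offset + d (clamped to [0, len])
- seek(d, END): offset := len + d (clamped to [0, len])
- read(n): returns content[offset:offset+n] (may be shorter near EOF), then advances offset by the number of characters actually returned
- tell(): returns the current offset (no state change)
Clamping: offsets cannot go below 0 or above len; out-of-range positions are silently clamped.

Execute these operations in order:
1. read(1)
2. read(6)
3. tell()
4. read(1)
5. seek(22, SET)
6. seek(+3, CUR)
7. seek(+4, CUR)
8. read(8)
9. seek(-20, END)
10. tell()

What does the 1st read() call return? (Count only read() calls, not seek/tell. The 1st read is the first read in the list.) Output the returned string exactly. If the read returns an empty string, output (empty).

After 1 (read(1)): returned 'M', offset=1
After 2 (read(6)): returned 'USJWSH', offset=7
After 3 (tell()): offset=7
After 4 (read(1)): returned 'C', offset=8
After 5 (seek(22, SET)): offset=22
After 6 (seek(+3, CUR)): offset=25
After 7 (seek(+4, CUR)): offset=25
After 8 (read(8)): returned '', offset=25
After 9 (seek(-20, END)): offset=5
After 10 (tell()): offset=5

Answer: M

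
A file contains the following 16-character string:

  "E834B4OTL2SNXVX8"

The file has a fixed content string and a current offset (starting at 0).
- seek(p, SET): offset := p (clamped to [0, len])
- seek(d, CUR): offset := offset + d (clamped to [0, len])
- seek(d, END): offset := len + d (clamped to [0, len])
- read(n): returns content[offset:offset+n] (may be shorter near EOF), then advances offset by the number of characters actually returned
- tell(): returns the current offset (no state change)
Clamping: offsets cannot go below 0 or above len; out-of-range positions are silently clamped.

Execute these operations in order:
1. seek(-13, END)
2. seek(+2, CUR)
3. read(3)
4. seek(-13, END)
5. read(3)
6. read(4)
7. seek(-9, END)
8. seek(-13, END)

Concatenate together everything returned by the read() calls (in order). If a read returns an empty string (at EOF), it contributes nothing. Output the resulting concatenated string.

After 1 (seek(-13, END)): offset=3
After 2 (seek(+2, CUR)): offset=5
After 3 (read(3)): returned '4OT', offset=8
After 4 (seek(-13, END)): offset=3
After 5 (read(3)): returned '4B4', offset=6
After 6 (read(4)): returned 'OTL2', offset=10
After 7 (seek(-9, END)): offset=7
After 8 (seek(-13, END)): offset=3

Answer: 4OT4B4OTL2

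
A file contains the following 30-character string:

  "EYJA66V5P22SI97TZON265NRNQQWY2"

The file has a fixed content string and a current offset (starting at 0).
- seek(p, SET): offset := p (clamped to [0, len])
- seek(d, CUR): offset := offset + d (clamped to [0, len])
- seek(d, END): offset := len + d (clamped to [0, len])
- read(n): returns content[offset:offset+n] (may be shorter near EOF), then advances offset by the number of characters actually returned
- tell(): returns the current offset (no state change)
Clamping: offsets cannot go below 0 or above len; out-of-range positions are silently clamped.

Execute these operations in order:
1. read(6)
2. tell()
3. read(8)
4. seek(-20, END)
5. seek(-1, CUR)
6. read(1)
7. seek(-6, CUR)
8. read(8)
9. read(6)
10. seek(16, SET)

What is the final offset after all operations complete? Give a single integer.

After 1 (read(6)): returned 'EYJA66', offset=6
After 2 (tell()): offset=6
After 3 (read(8)): returned 'V5P22SI9', offset=14
After 4 (seek(-20, END)): offset=10
After 5 (seek(-1, CUR)): offset=9
After 6 (read(1)): returned '2', offset=10
After 7 (seek(-6, CUR)): offset=4
After 8 (read(8)): returned '66V5P22S', offset=12
After 9 (read(6)): returned 'I97TZO', offset=18
After 10 (seek(16, SET)): offset=16

Answer: 16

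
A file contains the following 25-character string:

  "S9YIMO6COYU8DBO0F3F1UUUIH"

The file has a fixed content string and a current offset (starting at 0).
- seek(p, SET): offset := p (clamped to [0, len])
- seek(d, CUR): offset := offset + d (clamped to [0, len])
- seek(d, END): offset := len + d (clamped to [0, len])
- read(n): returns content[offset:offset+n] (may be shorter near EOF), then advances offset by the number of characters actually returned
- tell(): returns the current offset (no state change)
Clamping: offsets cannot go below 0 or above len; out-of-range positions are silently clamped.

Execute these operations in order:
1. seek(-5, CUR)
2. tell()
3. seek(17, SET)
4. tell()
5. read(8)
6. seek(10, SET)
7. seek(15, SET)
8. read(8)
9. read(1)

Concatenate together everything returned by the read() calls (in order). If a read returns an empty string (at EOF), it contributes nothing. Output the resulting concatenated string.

Answer: 3F1UUUIH0F3F1UUUI

Derivation:
After 1 (seek(-5, CUR)): offset=0
After 2 (tell()): offset=0
After 3 (seek(17, SET)): offset=17
After 4 (tell()): offset=17
After 5 (read(8)): returned '3F1UUUIH', offset=25
After 6 (seek(10, SET)): offset=10
After 7 (seek(15, SET)): offset=15
After 8 (read(8)): returned '0F3F1UUU', offset=23
After 9 (read(1)): returned 'I', offset=24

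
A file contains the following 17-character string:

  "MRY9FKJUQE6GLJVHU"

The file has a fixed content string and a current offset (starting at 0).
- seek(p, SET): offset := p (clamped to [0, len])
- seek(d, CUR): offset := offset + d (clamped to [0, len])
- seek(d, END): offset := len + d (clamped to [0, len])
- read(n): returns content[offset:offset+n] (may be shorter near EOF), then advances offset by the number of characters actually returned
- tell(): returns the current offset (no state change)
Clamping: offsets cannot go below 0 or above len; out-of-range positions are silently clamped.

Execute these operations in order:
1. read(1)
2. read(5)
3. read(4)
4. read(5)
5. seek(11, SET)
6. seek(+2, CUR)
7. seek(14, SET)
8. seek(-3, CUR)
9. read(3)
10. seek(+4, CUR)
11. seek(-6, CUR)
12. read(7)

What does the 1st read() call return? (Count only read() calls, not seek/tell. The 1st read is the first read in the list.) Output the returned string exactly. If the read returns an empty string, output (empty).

Answer: M

Derivation:
After 1 (read(1)): returned 'M', offset=1
After 2 (read(5)): returned 'RY9FK', offset=6
After 3 (read(4)): returned 'JUQE', offset=10
After 4 (read(5)): returned '6GLJV', offset=15
After 5 (seek(11, SET)): offset=11
After 6 (seek(+2, CUR)): offset=13
After 7 (seek(14, SET)): offset=14
After 8 (seek(-3, CUR)): offset=11
After 9 (read(3)): returned 'GLJ', offset=14
After 10 (seek(+4, CUR)): offset=17
After 11 (seek(-6, CUR)): offset=11
After 12 (read(7)): returned 'GLJVHU', offset=17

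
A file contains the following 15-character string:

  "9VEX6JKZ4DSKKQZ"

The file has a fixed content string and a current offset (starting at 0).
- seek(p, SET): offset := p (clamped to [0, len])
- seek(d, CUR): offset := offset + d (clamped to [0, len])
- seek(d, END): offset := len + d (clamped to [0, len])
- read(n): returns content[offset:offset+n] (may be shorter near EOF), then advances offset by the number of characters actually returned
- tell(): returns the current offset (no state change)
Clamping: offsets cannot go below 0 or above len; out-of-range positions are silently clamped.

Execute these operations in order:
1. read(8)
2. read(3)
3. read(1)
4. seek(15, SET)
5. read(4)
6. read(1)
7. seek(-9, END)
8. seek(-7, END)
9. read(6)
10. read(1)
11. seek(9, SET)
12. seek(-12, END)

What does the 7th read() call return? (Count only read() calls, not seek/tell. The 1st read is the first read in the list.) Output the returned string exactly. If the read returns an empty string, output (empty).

Answer: Z

Derivation:
After 1 (read(8)): returned '9VEX6JKZ', offset=8
After 2 (read(3)): returned '4DS', offset=11
After 3 (read(1)): returned 'K', offset=12
After 4 (seek(15, SET)): offset=15
After 5 (read(4)): returned '', offset=15
After 6 (read(1)): returned '', offset=15
After 7 (seek(-9, END)): offset=6
After 8 (seek(-7, END)): offset=8
After 9 (read(6)): returned '4DSKKQ', offset=14
After 10 (read(1)): returned 'Z', offset=15
After 11 (seek(9, SET)): offset=9
After 12 (seek(-12, END)): offset=3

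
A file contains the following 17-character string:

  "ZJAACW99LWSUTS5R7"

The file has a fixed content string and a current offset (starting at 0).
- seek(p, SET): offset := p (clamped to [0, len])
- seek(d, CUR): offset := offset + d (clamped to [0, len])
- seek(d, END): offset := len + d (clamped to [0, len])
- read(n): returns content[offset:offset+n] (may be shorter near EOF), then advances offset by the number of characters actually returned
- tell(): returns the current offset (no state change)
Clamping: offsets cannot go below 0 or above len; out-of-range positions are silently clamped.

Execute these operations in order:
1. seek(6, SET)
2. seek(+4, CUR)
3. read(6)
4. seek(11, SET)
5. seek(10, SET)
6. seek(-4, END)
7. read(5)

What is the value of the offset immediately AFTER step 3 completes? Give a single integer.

After 1 (seek(6, SET)): offset=6
After 2 (seek(+4, CUR)): offset=10
After 3 (read(6)): returned 'SUTS5R', offset=16

Answer: 16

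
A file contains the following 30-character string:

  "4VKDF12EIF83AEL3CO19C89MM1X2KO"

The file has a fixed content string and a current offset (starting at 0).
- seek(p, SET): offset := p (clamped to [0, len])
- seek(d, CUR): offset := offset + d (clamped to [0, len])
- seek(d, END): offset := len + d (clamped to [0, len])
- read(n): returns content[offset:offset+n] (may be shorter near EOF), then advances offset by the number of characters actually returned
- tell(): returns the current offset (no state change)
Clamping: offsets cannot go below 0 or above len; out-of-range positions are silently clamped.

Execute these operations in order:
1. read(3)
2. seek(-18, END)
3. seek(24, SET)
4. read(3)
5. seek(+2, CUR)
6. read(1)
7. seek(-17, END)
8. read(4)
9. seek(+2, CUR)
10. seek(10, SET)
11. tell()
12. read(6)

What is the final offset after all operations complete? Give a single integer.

Answer: 16

Derivation:
After 1 (read(3)): returned '4VK', offset=3
After 2 (seek(-18, END)): offset=12
After 3 (seek(24, SET)): offset=24
After 4 (read(3)): returned 'M1X', offset=27
After 5 (seek(+2, CUR)): offset=29
After 6 (read(1)): returned 'O', offset=30
After 7 (seek(-17, END)): offset=13
After 8 (read(4)): returned 'EL3C', offset=17
After 9 (seek(+2, CUR)): offset=19
After 10 (seek(10, SET)): offset=10
After 11 (tell()): offset=10
After 12 (read(6)): returned '83AEL3', offset=16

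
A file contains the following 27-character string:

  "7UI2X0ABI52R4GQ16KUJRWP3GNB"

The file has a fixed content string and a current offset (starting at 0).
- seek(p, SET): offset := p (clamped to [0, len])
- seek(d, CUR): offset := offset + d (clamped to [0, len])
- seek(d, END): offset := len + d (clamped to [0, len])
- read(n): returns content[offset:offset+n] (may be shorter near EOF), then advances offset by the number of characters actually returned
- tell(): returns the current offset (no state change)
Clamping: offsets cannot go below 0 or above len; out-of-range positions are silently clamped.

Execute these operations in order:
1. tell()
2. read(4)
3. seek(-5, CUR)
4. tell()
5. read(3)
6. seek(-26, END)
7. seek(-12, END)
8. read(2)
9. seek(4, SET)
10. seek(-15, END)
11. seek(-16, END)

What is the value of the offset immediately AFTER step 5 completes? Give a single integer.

Answer: 3

Derivation:
After 1 (tell()): offset=0
After 2 (read(4)): returned '7UI2', offset=4
After 3 (seek(-5, CUR)): offset=0
After 4 (tell()): offset=0
After 5 (read(3)): returned '7UI', offset=3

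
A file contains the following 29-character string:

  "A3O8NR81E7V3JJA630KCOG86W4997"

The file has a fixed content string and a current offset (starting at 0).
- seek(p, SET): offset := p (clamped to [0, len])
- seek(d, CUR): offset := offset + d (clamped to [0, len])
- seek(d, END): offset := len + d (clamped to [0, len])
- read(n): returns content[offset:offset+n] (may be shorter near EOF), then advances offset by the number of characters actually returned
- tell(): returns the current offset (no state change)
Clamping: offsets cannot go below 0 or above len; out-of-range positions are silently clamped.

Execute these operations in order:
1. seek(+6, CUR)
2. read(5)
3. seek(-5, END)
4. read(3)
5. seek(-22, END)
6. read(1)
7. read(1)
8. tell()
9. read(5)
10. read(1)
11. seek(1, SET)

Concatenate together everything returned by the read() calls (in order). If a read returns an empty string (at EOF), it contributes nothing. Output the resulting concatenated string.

Answer: 81E7VW491E7V3JJA

Derivation:
After 1 (seek(+6, CUR)): offset=6
After 2 (read(5)): returned '81E7V', offset=11
After 3 (seek(-5, END)): offset=24
After 4 (read(3)): returned 'W49', offset=27
After 5 (seek(-22, END)): offset=7
After 6 (read(1)): returned '1', offset=8
After 7 (read(1)): returned 'E', offset=9
After 8 (tell()): offset=9
After 9 (read(5)): returned '7V3JJ', offset=14
After 10 (read(1)): returned 'A', offset=15
After 11 (seek(1, SET)): offset=1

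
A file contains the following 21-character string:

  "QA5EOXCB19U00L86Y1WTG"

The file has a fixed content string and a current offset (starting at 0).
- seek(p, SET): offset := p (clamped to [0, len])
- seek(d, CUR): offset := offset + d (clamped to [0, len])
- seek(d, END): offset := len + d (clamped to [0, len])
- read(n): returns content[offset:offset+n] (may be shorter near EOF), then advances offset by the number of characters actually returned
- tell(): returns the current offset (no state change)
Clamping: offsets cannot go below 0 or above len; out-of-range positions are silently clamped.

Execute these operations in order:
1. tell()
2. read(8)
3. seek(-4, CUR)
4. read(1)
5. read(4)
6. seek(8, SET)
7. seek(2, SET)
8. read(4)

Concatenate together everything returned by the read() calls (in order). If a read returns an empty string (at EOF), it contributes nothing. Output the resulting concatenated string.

Answer: QA5EOXCBOXCB15EOX

Derivation:
After 1 (tell()): offset=0
After 2 (read(8)): returned 'QA5EOXCB', offset=8
After 3 (seek(-4, CUR)): offset=4
After 4 (read(1)): returned 'O', offset=5
After 5 (read(4)): returned 'XCB1', offset=9
After 6 (seek(8, SET)): offset=8
After 7 (seek(2, SET)): offset=2
After 8 (read(4)): returned '5EOX', offset=6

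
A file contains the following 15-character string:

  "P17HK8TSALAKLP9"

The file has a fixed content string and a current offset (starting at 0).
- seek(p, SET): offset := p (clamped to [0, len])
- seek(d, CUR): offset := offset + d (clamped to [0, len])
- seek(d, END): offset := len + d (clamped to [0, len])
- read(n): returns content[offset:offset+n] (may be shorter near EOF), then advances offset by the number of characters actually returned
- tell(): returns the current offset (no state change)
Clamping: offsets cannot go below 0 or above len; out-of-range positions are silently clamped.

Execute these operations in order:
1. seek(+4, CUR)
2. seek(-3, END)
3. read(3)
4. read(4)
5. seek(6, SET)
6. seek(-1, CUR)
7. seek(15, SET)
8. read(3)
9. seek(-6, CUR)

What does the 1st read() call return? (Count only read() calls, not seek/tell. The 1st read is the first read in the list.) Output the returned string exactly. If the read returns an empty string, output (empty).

After 1 (seek(+4, CUR)): offset=4
After 2 (seek(-3, END)): offset=12
After 3 (read(3)): returned 'LP9', offset=15
After 4 (read(4)): returned '', offset=15
After 5 (seek(6, SET)): offset=6
After 6 (seek(-1, CUR)): offset=5
After 7 (seek(15, SET)): offset=15
After 8 (read(3)): returned '', offset=15
After 9 (seek(-6, CUR)): offset=9

Answer: LP9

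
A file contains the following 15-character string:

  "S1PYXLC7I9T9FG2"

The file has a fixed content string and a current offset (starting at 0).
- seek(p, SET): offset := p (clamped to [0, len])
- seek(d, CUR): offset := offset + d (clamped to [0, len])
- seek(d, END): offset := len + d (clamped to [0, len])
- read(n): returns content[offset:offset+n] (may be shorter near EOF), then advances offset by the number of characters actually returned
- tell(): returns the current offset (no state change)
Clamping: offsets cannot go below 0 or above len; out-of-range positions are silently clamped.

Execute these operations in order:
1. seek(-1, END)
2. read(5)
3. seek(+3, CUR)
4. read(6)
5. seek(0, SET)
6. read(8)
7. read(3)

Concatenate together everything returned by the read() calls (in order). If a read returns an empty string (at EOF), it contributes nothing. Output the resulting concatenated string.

After 1 (seek(-1, END)): offset=14
After 2 (read(5)): returned '2', offset=15
After 3 (seek(+3, CUR)): offset=15
After 4 (read(6)): returned '', offset=15
After 5 (seek(0, SET)): offset=0
After 6 (read(8)): returned 'S1PYXLC7', offset=8
After 7 (read(3)): returned 'I9T', offset=11

Answer: 2S1PYXLC7I9T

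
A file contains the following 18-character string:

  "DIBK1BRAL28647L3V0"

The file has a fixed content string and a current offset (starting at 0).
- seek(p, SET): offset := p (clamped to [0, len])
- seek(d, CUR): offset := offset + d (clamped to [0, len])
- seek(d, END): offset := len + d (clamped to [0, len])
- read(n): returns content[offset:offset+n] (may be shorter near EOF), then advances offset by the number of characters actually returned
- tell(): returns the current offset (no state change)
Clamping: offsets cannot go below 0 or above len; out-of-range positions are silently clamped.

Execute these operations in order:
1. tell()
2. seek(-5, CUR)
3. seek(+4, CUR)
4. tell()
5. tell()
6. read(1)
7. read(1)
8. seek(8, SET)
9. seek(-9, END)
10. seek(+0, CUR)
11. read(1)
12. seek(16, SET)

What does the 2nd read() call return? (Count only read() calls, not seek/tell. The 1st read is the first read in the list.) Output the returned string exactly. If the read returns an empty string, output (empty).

Answer: B

Derivation:
After 1 (tell()): offset=0
After 2 (seek(-5, CUR)): offset=0
After 3 (seek(+4, CUR)): offset=4
After 4 (tell()): offset=4
After 5 (tell()): offset=4
After 6 (read(1)): returned '1', offset=5
After 7 (read(1)): returned 'B', offset=6
After 8 (seek(8, SET)): offset=8
After 9 (seek(-9, END)): offset=9
After 10 (seek(+0, CUR)): offset=9
After 11 (read(1)): returned '2', offset=10
After 12 (seek(16, SET)): offset=16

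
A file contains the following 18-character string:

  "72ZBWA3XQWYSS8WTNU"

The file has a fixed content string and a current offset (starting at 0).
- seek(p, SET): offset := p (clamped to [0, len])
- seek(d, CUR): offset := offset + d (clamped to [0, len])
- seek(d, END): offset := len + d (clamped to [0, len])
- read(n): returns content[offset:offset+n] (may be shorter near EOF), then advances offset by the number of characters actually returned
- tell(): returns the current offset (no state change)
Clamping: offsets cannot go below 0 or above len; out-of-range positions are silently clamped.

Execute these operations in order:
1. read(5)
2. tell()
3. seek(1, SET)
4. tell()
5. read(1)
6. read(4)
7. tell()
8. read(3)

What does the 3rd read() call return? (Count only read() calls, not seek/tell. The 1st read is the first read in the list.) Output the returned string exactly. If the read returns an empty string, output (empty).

After 1 (read(5)): returned '72ZBW', offset=5
After 2 (tell()): offset=5
After 3 (seek(1, SET)): offset=1
After 4 (tell()): offset=1
After 5 (read(1)): returned '2', offset=2
After 6 (read(4)): returned 'ZBWA', offset=6
After 7 (tell()): offset=6
After 8 (read(3)): returned '3XQ', offset=9

Answer: ZBWA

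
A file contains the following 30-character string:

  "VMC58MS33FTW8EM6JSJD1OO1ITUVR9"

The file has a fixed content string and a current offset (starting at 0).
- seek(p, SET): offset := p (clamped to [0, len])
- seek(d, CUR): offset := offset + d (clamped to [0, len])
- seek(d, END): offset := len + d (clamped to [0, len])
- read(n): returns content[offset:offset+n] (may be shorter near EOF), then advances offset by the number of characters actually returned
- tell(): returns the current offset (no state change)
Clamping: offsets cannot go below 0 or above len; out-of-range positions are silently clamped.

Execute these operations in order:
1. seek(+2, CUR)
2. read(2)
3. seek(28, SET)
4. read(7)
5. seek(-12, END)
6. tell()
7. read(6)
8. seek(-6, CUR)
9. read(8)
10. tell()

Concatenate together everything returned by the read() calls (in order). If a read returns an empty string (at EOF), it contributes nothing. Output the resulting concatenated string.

After 1 (seek(+2, CUR)): offset=2
After 2 (read(2)): returned 'C5', offset=4
After 3 (seek(28, SET)): offset=28
After 4 (read(7)): returned 'R9', offset=30
After 5 (seek(-12, END)): offset=18
After 6 (tell()): offset=18
After 7 (read(6)): returned 'JD1OO1', offset=24
After 8 (seek(-6, CUR)): offset=18
After 9 (read(8)): returned 'JD1OO1IT', offset=26
After 10 (tell()): offset=26

Answer: C5R9JD1OO1JD1OO1IT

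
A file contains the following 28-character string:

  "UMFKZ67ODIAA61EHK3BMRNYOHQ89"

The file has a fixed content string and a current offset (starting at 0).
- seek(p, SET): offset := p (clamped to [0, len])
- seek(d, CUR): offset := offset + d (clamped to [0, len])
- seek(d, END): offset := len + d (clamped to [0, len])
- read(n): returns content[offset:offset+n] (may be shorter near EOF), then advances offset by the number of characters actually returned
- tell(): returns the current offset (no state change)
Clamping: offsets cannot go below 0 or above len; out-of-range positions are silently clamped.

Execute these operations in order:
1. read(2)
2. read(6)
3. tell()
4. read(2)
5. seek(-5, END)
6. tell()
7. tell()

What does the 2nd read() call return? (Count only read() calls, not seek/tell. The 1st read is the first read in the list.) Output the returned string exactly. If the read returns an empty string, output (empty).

Answer: FKZ67O

Derivation:
After 1 (read(2)): returned 'UM', offset=2
After 2 (read(6)): returned 'FKZ67O', offset=8
After 3 (tell()): offset=8
After 4 (read(2)): returned 'DI', offset=10
After 5 (seek(-5, END)): offset=23
After 6 (tell()): offset=23
After 7 (tell()): offset=23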